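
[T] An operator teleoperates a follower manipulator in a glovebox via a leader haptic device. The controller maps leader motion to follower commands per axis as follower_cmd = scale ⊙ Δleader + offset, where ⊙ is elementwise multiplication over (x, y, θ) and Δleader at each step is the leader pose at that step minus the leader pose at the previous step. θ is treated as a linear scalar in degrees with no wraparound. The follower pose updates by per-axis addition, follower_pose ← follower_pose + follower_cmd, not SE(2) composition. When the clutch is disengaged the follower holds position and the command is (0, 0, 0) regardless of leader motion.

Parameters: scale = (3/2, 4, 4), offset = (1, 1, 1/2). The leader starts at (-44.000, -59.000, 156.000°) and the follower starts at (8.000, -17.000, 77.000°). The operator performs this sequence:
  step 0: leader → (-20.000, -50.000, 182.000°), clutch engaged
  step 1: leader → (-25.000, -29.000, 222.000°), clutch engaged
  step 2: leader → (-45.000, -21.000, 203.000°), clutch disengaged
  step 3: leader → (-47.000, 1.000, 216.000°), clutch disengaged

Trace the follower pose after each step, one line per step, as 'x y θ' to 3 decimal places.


step 0: Δleader=(24.000, 9.000, 26.000°), engaged; cmd=(37.000, 37.000, 104.500°) → follower=(45.000, 20.000, 181.500°)
step 1: Δleader=(-5.000, 21.000, 40.000°), engaged; cmd=(-6.500, 85.000, 160.500°) → follower=(38.500, 105.000, 342.000°)
step 2: Δleader=(-20.000, 8.000, -19.000°), disengaged; cmd=(0,0,0) → follower holds at (38.500, 105.000, 342.000°)
step 3: Δleader=(-2.000, 22.000, 13.000°), disengaged; cmd=(0,0,0) → follower holds at (38.500, 105.000, 342.000°)

45.000 20.000 181.500
38.500 105.000 342.000
38.500 105.000 342.000
38.500 105.000 342.000


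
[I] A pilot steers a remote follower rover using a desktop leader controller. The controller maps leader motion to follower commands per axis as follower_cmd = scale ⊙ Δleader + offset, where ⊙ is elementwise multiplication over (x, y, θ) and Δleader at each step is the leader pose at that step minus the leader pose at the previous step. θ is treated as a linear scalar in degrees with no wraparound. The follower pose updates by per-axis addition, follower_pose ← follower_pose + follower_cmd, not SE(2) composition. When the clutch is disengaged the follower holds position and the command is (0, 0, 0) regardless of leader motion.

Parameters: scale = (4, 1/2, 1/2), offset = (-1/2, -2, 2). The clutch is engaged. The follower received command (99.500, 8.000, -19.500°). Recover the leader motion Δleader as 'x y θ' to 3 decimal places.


25.000 20.000 -43.000

axis x: (99.500 − -1/2) / (4) = 25.000
axis y: (8.000 − -2) / (1/2) = 20.000
axis θ: (-19.500 − 2) / (1/2) = -43.000


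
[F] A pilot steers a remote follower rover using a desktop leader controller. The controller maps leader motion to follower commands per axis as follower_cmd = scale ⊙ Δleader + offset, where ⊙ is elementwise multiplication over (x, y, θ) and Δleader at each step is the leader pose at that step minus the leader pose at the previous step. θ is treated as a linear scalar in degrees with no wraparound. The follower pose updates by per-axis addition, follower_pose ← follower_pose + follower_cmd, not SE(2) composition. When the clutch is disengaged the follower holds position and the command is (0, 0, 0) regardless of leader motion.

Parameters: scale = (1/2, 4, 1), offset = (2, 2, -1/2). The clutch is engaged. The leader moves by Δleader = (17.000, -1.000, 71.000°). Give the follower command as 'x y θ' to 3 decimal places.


axis x: 1/2·17.000 + 2 = 10.500
axis y: 4·-1.000 + 2 = -2.000
axis θ: 1·71.000 + -1/2 = 70.500

10.500 -2.000 70.500


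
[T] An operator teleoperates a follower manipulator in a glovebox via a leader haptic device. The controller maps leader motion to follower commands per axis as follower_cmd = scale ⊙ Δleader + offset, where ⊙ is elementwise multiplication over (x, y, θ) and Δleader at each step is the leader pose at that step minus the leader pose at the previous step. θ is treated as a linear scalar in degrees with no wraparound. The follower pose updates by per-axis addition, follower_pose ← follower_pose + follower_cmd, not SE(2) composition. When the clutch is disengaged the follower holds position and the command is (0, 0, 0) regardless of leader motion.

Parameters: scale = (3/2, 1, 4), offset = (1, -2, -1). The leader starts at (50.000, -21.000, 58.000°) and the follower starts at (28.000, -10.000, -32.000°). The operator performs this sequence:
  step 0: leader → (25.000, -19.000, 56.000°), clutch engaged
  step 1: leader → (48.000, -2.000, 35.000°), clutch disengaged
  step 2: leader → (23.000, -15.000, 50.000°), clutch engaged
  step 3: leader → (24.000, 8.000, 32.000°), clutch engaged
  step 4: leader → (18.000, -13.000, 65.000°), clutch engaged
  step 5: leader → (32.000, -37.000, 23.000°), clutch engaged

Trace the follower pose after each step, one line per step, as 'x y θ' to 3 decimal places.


-8.500 -10.000 -41.000
-8.500 -10.000 -41.000
-45.000 -25.000 18.000
-42.500 -4.000 -55.000
-50.500 -27.000 76.000
-28.500 -53.000 -93.000

step 0: Δleader=(-25.000, 2.000, -2.000°), engaged; cmd=(-36.500, 0.000, -9.000°) → follower=(-8.500, -10.000, -41.000°)
step 1: Δleader=(23.000, 17.000, -21.000°), disengaged; cmd=(0,0,0) → follower holds at (-8.500, -10.000, -41.000°)
step 2: Δleader=(-25.000, -13.000, 15.000°), engaged; cmd=(-36.500, -15.000, 59.000°) → follower=(-45.000, -25.000, 18.000°)
step 3: Δleader=(1.000, 23.000, -18.000°), engaged; cmd=(2.500, 21.000, -73.000°) → follower=(-42.500, -4.000, -55.000°)
step 4: Δleader=(-6.000, -21.000, 33.000°), engaged; cmd=(-8.000, -23.000, 131.000°) → follower=(-50.500, -27.000, 76.000°)
step 5: Δleader=(14.000, -24.000, -42.000°), engaged; cmd=(22.000, -26.000, -169.000°) → follower=(-28.500, -53.000, -93.000°)


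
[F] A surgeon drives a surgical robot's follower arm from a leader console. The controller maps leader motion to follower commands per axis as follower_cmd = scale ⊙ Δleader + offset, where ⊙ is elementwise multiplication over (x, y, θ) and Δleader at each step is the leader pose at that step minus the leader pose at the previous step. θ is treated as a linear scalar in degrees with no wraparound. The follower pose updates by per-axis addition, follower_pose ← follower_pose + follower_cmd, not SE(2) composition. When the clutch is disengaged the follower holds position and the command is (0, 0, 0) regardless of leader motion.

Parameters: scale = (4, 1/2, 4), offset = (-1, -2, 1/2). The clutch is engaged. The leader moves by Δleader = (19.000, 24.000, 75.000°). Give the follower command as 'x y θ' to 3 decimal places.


75.000 10.000 300.500

axis x: 4·19.000 + -1 = 75.000
axis y: 1/2·24.000 + -2 = 10.000
axis θ: 4·75.000 + 1/2 = 300.500


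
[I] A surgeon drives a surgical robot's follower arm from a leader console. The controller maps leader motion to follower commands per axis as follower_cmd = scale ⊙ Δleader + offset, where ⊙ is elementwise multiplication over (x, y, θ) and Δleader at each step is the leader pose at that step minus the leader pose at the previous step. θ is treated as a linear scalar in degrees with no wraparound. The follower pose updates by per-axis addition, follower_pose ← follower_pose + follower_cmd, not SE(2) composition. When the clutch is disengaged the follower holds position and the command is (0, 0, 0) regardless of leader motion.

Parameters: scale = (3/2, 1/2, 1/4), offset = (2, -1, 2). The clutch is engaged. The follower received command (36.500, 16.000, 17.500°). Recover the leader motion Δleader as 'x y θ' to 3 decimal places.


axis x: (36.500 − 2) / (3/2) = 23.000
axis y: (16.000 − -1) / (1/2) = 34.000
axis θ: (17.500 − 2) / (1/4) = 62.000

23.000 34.000 62.000


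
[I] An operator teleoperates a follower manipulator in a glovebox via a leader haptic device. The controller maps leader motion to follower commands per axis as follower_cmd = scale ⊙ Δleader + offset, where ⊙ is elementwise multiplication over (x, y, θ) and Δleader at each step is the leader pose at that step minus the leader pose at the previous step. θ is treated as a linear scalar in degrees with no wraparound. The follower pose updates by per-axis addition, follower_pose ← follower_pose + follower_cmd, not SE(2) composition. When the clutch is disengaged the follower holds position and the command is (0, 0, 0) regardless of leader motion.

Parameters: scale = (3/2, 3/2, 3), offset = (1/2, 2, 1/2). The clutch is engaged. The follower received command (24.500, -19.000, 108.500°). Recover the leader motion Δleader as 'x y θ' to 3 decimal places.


axis x: (24.500 − 1/2) / (3/2) = 16.000
axis y: (-19.000 − 2) / (3/2) = -14.000
axis θ: (108.500 − 1/2) / (3) = 36.000

16.000 -14.000 36.000


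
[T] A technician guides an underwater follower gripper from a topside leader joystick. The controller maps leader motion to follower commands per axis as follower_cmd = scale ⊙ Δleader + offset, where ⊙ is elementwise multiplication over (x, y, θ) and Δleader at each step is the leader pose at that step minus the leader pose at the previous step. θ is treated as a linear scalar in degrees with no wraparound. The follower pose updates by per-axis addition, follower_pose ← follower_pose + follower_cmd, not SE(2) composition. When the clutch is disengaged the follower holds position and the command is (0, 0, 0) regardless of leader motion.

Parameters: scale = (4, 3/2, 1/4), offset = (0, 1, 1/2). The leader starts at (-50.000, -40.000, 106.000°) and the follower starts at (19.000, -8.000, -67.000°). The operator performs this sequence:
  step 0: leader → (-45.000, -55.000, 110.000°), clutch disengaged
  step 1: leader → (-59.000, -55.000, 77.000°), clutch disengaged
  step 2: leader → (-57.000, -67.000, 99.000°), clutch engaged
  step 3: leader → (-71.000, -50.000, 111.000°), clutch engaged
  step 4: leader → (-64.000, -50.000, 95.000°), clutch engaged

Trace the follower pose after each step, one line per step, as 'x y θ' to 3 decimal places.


step 0: Δleader=(5.000, -15.000, 4.000°), disengaged; cmd=(0,0,0) → follower holds at (19.000, -8.000, -67.000°)
step 1: Δleader=(-14.000, 0.000, -33.000°), disengaged; cmd=(0,0,0) → follower holds at (19.000, -8.000, -67.000°)
step 2: Δleader=(2.000, -12.000, 22.000°), engaged; cmd=(8.000, -17.000, 6.000°) → follower=(27.000, -25.000, -61.000°)
step 3: Δleader=(-14.000, 17.000, 12.000°), engaged; cmd=(-56.000, 26.500, 3.500°) → follower=(-29.000, 1.500, -57.500°)
step 4: Δleader=(7.000, 0.000, -16.000°), engaged; cmd=(28.000, 1.000, -3.500°) → follower=(-1.000, 2.500, -61.000°)

19.000 -8.000 -67.000
19.000 -8.000 -67.000
27.000 -25.000 -61.000
-29.000 1.500 -57.500
-1.000 2.500 -61.000


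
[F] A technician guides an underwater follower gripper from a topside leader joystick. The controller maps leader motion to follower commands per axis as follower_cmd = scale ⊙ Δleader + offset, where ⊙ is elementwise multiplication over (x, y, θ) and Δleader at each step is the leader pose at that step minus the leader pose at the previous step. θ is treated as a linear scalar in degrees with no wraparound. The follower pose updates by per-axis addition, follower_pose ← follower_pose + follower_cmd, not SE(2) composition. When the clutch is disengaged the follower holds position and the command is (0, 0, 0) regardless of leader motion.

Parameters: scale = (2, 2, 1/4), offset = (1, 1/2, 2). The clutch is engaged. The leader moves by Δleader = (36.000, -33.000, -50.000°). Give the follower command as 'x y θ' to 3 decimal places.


axis x: 2·36.000 + 1 = 73.000
axis y: 2·-33.000 + 1/2 = -65.500
axis θ: 1/4·-50.000 + 2 = -10.500

73.000 -65.500 -10.500


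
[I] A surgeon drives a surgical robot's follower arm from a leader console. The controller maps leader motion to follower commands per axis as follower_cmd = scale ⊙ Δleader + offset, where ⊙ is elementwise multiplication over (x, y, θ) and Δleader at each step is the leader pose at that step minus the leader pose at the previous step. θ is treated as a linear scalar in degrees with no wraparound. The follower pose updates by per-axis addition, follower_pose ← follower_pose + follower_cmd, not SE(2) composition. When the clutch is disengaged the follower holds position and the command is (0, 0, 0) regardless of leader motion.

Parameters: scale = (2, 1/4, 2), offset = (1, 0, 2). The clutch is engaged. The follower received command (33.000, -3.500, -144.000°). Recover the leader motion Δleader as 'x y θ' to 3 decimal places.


axis x: (33.000 − 1) / (2) = 16.000
axis y: (-3.500 − 0) / (1/4) = -14.000
axis θ: (-144.000 − 2) / (2) = -73.000

16.000 -14.000 -73.000


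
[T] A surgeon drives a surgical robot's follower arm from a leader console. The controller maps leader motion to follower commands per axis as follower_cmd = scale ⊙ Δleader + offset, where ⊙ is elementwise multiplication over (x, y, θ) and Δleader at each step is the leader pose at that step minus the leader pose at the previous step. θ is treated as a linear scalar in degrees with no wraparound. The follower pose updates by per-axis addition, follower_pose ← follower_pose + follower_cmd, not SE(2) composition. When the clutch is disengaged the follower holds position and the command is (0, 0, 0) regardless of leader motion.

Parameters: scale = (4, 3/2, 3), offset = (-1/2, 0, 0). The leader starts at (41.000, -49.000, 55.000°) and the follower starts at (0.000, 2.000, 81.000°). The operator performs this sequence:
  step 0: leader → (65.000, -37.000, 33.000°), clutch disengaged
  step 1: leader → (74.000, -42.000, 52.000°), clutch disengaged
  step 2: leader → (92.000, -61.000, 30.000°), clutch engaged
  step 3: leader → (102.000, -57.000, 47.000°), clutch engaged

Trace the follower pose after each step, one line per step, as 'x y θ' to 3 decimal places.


step 0: Δleader=(24.000, 12.000, -22.000°), disengaged; cmd=(0,0,0) → follower holds at (0.000, 2.000, 81.000°)
step 1: Δleader=(9.000, -5.000, 19.000°), disengaged; cmd=(0,0,0) → follower holds at (0.000, 2.000, 81.000°)
step 2: Δleader=(18.000, -19.000, -22.000°), engaged; cmd=(71.500, -28.500, -66.000°) → follower=(71.500, -26.500, 15.000°)
step 3: Δleader=(10.000, 4.000, 17.000°), engaged; cmd=(39.500, 6.000, 51.000°) → follower=(111.000, -20.500, 66.000°)

0.000 2.000 81.000
0.000 2.000 81.000
71.500 -26.500 15.000
111.000 -20.500 66.000


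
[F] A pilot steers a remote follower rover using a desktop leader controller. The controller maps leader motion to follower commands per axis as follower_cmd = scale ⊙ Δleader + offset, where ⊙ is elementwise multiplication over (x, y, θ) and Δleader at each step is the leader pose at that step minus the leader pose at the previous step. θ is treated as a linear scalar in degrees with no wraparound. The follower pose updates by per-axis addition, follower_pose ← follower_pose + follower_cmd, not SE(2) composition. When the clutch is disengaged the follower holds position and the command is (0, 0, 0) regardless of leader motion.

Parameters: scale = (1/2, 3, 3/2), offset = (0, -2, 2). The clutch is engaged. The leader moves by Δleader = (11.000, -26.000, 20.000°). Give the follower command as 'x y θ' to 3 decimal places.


5.500 -80.000 32.000

axis x: 1/2·11.000 + 0 = 5.500
axis y: 3·-26.000 + -2 = -80.000
axis θ: 3/2·20.000 + 2 = 32.000


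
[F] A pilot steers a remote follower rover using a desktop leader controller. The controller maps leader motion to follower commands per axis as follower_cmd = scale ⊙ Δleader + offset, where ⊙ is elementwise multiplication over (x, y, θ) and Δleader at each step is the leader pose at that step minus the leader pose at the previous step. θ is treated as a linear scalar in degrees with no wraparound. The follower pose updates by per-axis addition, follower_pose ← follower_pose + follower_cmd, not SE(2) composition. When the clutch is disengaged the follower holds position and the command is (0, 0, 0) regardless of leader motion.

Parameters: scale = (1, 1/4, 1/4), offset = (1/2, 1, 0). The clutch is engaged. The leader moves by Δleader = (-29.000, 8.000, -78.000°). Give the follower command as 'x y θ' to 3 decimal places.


axis x: 1·-29.000 + 1/2 = -28.500
axis y: 1/4·8.000 + 1 = 3.000
axis θ: 1/4·-78.000 + 0 = -19.500

-28.500 3.000 -19.500


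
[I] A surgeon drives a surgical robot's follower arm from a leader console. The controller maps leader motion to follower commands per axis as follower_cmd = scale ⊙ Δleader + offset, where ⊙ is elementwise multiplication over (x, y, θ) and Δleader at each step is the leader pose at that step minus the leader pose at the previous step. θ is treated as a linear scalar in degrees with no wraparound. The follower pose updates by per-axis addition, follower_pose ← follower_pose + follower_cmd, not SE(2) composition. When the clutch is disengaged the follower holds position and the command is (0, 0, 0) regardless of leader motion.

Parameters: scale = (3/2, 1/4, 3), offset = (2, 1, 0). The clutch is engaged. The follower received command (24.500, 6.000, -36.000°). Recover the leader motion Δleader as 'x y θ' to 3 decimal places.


15.000 20.000 -12.000

axis x: (24.500 − 2) / (3/2) = 15.000
axis y: (6.000 − 1) / (1/4) = 20.000
axis θ: (-36.000 − 0) / (3) = -12.000


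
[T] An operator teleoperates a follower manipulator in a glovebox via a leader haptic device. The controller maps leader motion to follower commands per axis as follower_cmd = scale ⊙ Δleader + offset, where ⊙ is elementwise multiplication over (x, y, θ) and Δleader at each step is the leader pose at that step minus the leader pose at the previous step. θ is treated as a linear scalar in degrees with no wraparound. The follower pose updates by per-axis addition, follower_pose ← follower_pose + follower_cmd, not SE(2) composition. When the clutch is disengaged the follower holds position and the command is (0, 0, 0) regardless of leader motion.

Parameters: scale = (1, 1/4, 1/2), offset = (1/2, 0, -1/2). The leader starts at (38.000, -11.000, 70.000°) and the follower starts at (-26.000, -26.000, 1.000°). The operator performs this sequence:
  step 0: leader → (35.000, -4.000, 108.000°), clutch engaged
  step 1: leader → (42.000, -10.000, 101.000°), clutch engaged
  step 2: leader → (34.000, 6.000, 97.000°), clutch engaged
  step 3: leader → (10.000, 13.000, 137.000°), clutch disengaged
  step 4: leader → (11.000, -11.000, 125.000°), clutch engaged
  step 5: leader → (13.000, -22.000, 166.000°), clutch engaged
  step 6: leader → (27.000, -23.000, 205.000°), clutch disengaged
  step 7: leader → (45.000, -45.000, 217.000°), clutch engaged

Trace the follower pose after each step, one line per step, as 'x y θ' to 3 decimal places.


-28.500 -24.250 19.500
-21.000 -25.750 15.500
-28.500 -21.750 13.000
-28.500 -21.750 13.000
-27.000 -27.750 6.500
-24.500 -30.500 26.500
-24.500 -30.500 26.500
-6.000 -36.000 32.000

step 0: Δleader=(-3.000, 7.000, 38.000°), engaged; cmd=(-2.500, 1.750, 18.500°) → follower=(-28.500, -24.250, 19.500°)
step 1: Δleader=(7.000, -6.000, -7.000°), engaged; cmd=(7.500, -1.500, -4.000°) → follower=(-21.000, -25.750, 15.500°)
step 2: Δleader=(-8.000, 16.000, -4.000°), engaged; cmd=(-7.500, 4.000, -2.500°) → follower=(-28.500, -21.750, 13.000°)
step 3: Δleader=(-24.000, 7.000, 40.000°), disengaged; cmd=(0,0,0) → follower holds at (-28.500, -21.750, 13.000°)
step 4: Δleader=(1.000, -24.000, -12.000°), engaged; cmd=(1.500, -6.000, -6.500°) → follower=(-27.000, -27.750, 6.500°)
step 5: Δleader=(2.000, -11.000, 41.000°), engaged; cmd=(2.500, -2.750, 20.000°) → follower=(-24.500, -30.500, 26.500°)
step 6: Δleader=(14.000, -1.000, 39.000°), disengaged; cmd=(0,0,0) → follower holds at (-24.500, -30.500, 26.500°)
step 7: Δleader=(18.000, -22.000, 12.000°), engaged; cmd=(18.500, -5.500, 5.500°) → follower=(-6.000, -36.000, 32.000°)


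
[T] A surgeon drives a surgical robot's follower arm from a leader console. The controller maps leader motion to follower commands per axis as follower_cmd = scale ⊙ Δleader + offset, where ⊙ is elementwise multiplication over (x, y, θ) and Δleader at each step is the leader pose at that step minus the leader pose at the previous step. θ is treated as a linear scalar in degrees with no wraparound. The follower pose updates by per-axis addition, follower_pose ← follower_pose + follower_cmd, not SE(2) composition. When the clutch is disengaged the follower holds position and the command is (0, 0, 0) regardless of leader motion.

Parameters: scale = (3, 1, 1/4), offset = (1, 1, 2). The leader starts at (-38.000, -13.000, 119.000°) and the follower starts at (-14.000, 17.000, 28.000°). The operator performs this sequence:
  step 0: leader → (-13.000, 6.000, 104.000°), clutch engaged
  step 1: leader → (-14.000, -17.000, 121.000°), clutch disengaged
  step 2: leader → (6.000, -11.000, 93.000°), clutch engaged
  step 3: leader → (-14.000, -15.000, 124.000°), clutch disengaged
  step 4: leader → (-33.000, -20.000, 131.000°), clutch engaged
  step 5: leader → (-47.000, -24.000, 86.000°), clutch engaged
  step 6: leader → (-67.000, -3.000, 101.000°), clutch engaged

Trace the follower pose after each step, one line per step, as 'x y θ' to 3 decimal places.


step 0: Δleader=(25.000, 19.000, -15.000°), engaged; cmd=(76.000, 20.000, -1.750°) → follower=(62.000, 37.000, 26.250°)
step 1: Δleader=(-1.000, -23.000, 17.000°), disengaged; cmd=(0,0,0) → follower holds at (62.000, 37.000, 26.250°)
step 2: Δleader=(20.000, 6.000, -28.000°), engaged; cmd=(61.000, 7.000, -5.000°) → follower=(123.000, 44.000, 21.250°)
step 3: Δleader=(-20.000, -4.000, 31.000°), disengaged; cmd=(0,0,0) → follower holds at (123.000, 44.000, 21.250°)
step 4: Δleader=(-19.000, -5.000, 7.000°), engaged; cmd=(-56.000, -4.000, 3.750°) → follower=(67.000, 40.000, 25.000°)
step 5: Δleader=(-14.000, -4.000, -45.000°), engaged; cmd=(-41.000, -3.000, -9.250°) → follower=(26.000, 37.000, 15.750°)
step 6: Δleader=(-20.000, 21.000, 15.000°), engaged; cmd=(-59.000, 22.000, 5.750°) → follower=(-33.000, 59.000, 21.500°)

62.000 37.000 26.250
62.000 37.000 26.250
123.000 44.000 21.250
123.000 44.000 21.250
67.000 40.000 25.000
26.000 37.000 15.750
-33.000 59.000 21.500


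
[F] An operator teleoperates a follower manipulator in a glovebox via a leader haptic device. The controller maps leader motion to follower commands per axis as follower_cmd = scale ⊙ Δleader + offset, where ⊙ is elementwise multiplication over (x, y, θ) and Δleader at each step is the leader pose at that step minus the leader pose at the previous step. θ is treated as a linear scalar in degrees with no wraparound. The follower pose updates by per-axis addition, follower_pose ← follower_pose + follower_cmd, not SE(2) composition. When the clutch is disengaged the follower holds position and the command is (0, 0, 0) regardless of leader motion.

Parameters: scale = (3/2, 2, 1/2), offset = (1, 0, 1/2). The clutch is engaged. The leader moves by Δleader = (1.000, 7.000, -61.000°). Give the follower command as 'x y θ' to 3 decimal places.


2.500 14.000 -30.000

axis x: 3/2·1.000 + 1 = 2.500
axis y: 2·7.000 + 0 = 14.000
axis θ: 1/2·-61.000 + 1/2 = -30.000


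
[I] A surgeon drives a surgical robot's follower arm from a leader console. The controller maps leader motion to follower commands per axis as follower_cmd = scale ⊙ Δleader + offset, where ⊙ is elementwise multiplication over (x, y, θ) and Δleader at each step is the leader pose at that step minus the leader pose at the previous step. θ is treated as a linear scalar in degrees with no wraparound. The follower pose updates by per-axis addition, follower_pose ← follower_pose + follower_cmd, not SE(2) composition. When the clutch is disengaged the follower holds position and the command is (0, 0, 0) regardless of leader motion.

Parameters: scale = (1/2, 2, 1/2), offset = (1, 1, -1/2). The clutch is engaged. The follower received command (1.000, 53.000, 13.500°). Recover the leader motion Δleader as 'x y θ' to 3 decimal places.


0.000 26.000 28.000

axis x: (1.000 − 1) / (1/2) = 0.000
axis y: (53.000 − 1) / (2) = 26.000
axis θ: (13.500 − -1/2) / (1/2) = 28.000


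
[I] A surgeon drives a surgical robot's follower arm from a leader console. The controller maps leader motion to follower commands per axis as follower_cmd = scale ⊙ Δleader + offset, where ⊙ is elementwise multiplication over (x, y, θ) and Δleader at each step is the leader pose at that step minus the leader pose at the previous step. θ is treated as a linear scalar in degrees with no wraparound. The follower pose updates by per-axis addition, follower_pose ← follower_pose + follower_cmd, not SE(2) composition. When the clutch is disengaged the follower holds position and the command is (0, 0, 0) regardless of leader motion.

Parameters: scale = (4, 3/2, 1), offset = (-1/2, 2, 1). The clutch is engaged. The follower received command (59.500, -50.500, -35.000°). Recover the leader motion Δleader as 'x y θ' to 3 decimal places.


15.000 -35.000 -36.000

axis x: (59.500 − -1/2) / (4) = 15.000
axis y: (-50.500 − 2) / (3/2) = -35.000
axis θ: (-35.000 − 1) / (1) = -36.000


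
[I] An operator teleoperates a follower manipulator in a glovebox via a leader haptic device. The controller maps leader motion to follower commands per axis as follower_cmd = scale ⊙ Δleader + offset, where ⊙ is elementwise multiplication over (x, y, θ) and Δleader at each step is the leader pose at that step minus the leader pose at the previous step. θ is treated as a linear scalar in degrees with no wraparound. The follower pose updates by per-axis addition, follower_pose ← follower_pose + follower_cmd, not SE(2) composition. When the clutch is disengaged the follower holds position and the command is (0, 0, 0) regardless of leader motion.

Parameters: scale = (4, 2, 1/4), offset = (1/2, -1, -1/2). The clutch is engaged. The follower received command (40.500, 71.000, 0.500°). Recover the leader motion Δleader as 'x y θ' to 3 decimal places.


axis x: (40.500 − 1/2) / (4) = 10.000
axis y: (71.000 − -1) / (2) = 36.000
axis θ: (0.500 − -1/2) / (1/4) = 4.000

10.000 36.000 4.000


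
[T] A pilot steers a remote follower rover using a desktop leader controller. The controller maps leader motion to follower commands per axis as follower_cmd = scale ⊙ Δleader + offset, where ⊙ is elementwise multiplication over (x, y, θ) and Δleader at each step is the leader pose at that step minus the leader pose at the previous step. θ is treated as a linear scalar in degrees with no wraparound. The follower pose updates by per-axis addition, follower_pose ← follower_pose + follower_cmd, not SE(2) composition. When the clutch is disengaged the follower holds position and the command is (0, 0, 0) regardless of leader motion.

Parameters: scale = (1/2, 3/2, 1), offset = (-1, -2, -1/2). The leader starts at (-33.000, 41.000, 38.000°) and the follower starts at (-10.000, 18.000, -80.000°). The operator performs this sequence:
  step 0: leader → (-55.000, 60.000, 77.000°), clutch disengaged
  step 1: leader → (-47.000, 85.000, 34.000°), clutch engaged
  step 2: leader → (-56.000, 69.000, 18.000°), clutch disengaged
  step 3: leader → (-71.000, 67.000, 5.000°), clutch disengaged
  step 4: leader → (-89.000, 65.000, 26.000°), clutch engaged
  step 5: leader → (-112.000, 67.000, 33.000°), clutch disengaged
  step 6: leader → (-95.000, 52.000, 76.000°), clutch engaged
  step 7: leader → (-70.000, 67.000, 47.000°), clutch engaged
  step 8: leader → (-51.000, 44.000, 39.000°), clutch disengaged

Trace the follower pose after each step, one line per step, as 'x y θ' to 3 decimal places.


step 0: Δleader=(-22.000, 19.000, 39.000°), disengaged; cmd=(0,0,0) → follower holds at (-10.000, 18.000, -80.000°)
step 1: Δleader=(8.000, 25.000, -43.000°), engaged; cmd=(3.000, 35.500, -43.500°) → follower=(-7.000, 53.500, -123.500°)
step 2: Δleader=(-9.000, -16.000, -16.000°), disengaged; cmd=(0,0,0) → follower holds at (-7.000, 53.500, -123.500°)
step 3: Δleader=(-15.000, -2.000, -13.000°), disengaged; cmd=(0,0,0) → follower holds at (-7.000, 53.500, -123.500°)
step 4: Δleader=(-18.000, -2.000, 21.000°), engaged; cmd=(-10.000, -5.000, 20.500°) → follower=(-17.000, 48.500, -103.000°)
step 5: Δleader=(-23.000, 2.000, 7.000°), disengaged; cmd=(0,0,0) → follower holds at (-17.000, 48.500, -103.000°)
step 6: Δleader=(17.000, -15.000, 43.000°), engaged; cmd=(7.500, -24.500, 42.500°) → follower=(-9.500, 24.000, -60.500°)
step 7: Δleader=(25.000, 15.000, -29.000°), engaged; cmd=(11.500, 20.500, -29.500°) → follower=(2.000, 44.500, -90.000°)
step 8: Δleader=(19.000, -23.000, -8.000°), disengaged; cmd=(0,0,0) → follower holds at (2.000, 44.500, -90.000°)

-10.000 18.000 -80.000
-7.000 53.500 -123.500
-7.000 53.500 -123.500
-7.000 53.500 -123.500
-17.000 48.500 -103.000
-17.000 48.500 -103.000
-9.500 24.000 -60.500
2.000 44.500 -90.000
2.000 44.500 -90.000


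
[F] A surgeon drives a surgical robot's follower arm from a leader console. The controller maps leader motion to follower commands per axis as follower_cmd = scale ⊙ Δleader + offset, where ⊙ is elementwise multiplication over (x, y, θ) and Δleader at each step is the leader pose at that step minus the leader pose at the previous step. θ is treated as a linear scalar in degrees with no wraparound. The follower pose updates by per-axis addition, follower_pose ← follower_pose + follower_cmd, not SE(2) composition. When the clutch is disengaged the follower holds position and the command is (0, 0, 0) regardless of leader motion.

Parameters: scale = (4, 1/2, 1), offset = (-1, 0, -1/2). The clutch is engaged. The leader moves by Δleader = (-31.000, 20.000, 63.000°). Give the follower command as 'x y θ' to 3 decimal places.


axis x: 4·-31.000 + -1 = -125.000
axis y: 1/2·20.000 + 0 = 10.000
axis θ: 1·63.000 + -1/2 = 62.500

-125.000 10.000 62.500


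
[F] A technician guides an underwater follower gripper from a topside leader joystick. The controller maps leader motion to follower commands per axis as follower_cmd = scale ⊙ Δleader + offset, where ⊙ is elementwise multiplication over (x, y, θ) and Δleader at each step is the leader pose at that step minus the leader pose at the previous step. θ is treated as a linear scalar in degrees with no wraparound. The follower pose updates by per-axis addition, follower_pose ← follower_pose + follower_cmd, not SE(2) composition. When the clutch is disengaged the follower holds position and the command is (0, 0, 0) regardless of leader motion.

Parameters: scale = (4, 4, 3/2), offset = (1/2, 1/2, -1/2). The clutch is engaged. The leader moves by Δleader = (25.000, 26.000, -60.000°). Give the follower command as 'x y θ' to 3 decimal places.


axis x: 4·25.000 + 1/2 = 100.500
axis y: 4·26.000 + 1/2 = 104.500
axis θ: 3/2·-60.000 + -1/2 = -90.500

100.500 104.500 -90.500


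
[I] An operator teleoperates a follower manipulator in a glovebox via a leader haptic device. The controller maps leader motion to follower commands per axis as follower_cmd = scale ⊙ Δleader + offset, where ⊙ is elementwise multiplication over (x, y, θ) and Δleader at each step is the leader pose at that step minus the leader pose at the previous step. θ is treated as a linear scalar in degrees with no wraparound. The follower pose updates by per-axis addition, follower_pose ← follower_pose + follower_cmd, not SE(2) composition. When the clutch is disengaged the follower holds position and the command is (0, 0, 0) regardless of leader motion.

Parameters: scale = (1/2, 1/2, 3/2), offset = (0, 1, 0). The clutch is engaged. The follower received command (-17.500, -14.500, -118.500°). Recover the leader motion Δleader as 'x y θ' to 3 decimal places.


axis x: (-17.500 − 0) / (1/2) = -35.000
axis y: (-14.500 − 1) / (1/2) = -31.000
axis θ: (-118.500 − 0) / (3/2) = -79.000

-35.000 -31.000 -79.000


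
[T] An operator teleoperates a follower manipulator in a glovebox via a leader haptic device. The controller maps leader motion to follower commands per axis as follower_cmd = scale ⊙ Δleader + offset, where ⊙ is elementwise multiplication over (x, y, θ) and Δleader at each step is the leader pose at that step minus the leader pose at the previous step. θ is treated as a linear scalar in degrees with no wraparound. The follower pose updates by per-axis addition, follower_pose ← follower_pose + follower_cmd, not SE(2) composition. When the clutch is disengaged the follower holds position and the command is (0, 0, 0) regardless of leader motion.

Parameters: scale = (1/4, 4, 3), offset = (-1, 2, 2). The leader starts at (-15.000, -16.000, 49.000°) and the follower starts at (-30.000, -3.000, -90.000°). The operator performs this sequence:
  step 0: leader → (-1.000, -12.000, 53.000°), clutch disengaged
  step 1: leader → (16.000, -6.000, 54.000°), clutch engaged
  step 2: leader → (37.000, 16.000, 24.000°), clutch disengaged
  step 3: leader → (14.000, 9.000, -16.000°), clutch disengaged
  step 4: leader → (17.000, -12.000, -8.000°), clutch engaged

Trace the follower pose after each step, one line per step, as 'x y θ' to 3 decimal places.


-30.000 -3.000 -90.000
-26.750 23.000 -85.000
-26.750 23.000 -85.000
-26.750 23.000 -85.000
-27.000 -59.000 -59.000

step 0: Δleader=(14.000, 4.000, 4.000°), disengaged; cmd=(0,0,0) → follower holds at (-30.000, -3.000, -90.000°)
step 1: Δleader=(17.000, 6.000, 1.000°), engaged; cmd=(3.250, 26.000, 5.000°) → follower=(-26.750, 23.000, -85.000°)
step 2: Δleader=(21.000, 22.000, -30.000°), disengaged; cmd=(0,0,0) → follower holds at (-26.750, 23.000, -85.000°)
step 3: Δleader=(-23.000, -7.000, -40.000°), disengaged; cmd=(0,0,0) → follower holds at (-26.750, 23.000, -85.000°)
step 4: Δleader=(3.000, -21.000, 8.000°), engaged; cmd=(-0.250, -82.000, 26.000°) → follower=(-27.000, -59.000, -59.000°)


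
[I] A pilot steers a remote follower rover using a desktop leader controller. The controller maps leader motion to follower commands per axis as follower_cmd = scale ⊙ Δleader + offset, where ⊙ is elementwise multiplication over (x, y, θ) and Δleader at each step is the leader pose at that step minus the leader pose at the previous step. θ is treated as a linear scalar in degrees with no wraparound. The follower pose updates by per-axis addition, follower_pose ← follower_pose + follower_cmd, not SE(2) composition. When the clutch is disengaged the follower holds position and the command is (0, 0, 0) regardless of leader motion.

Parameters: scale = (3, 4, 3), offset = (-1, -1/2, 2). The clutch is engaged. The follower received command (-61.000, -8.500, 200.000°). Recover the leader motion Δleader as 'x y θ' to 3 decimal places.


axis x: (-61.000 − -1) / (3) = -20.000
axis y: (-8.500 − -1/2) / (4) = -2.000
axis θ: (200.000 − 2) / (3) = 66.000

-20.000 -2.000 66.000


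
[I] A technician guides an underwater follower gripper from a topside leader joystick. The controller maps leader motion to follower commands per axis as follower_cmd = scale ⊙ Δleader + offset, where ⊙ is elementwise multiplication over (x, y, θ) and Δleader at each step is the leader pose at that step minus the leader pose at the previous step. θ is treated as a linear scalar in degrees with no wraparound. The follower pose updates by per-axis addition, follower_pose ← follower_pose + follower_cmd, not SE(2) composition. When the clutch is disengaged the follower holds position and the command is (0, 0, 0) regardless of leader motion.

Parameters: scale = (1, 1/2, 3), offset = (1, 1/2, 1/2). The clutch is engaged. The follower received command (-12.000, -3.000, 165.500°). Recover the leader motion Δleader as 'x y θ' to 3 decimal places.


axis x: (-12.000 − 1) / (1) = -13.000
axis y: (-3.000 − 1/2) / (1/2) = -7.000
axis θ: (165.500 − 1/2) / (3) = 55.000

-13.000 -7.000 55.000


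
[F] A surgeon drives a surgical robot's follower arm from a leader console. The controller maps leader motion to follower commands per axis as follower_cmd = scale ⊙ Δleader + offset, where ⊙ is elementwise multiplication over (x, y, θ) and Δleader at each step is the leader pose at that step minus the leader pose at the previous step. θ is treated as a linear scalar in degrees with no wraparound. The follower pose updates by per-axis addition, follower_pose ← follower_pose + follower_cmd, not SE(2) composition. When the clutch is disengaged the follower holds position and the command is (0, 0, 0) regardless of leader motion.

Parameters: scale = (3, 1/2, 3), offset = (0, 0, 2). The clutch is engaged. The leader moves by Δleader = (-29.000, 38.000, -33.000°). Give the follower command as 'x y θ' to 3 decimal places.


axis x: 3·-29.000 + 0 = -87.000
axis y: 1/2·38.000 + 0 = 19.000
axis θ: 3·-33.000 + 2 = -97.000

-87.000 19.000 -97.000


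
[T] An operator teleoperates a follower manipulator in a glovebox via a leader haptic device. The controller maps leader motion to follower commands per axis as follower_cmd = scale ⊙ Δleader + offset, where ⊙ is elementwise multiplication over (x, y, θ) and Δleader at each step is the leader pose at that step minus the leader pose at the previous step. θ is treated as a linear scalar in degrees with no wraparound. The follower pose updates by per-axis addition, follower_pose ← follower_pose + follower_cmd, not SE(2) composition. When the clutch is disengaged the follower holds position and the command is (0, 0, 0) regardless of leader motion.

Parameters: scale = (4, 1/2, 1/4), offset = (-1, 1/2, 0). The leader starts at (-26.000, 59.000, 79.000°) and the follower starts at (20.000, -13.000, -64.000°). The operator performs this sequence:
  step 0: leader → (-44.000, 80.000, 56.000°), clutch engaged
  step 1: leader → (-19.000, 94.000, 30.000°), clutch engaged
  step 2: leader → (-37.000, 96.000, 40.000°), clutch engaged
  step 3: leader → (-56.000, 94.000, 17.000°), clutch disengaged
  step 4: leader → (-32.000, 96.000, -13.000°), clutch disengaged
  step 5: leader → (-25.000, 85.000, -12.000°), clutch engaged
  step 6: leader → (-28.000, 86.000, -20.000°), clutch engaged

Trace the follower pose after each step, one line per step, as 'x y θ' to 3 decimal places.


-53.000 -2.000 -69.750
46.000 5.500 -76.250
-27.000 7.000 -73.750
-27.000 7.000 -73.750
-27.000 7.000 -73.750
0.000 2.000 -73.500
-13.000 3.000 -75.500

step 0: Δleader=(-18.000, 21.000, -23.000°), engaged; cmd=(-73.000, 11.000, -5.750°) → follower=(-53.000, -2.000, -69.750°)
step 1: Δleader=(25.000, 14.000, -26.000°), engaged; cmd=(99.000, 7.500, -6.500°) → follower=(46.000, 5.500, -76.250°)
step 2: Δleader=(-18.000, 2.000, 10.000°), engaged; cmd=(-73.000, 1.500, 2.500°) → follower=(-27.000, 7.000, -73.750°)
step 3: Δleader=(-19.000, -2.000, -23.000°), disengaged; cmd=(0,0,0) → follower holds at (-27.000, 7.000, -73.750°)
step 4: Δleader=(24.000, 2.000, -30.000°), disengaged; cmd=(0,0,0) → follower holds at (-27.000, 7.000, -73.750°)
step 5: Δleader=(7.000, -11.000, 1.000°), engaged; cmd=(27.000, -5.000, 0.250°) → follower=(0.000, 2.000, -73.500°)
step 6: Δleader=(-3.000, 1.000, -8.000°), engaged; cmd=(-13.000, 1.000, -2.000°) → follower=(-13.000, 3.000, -75.500°)


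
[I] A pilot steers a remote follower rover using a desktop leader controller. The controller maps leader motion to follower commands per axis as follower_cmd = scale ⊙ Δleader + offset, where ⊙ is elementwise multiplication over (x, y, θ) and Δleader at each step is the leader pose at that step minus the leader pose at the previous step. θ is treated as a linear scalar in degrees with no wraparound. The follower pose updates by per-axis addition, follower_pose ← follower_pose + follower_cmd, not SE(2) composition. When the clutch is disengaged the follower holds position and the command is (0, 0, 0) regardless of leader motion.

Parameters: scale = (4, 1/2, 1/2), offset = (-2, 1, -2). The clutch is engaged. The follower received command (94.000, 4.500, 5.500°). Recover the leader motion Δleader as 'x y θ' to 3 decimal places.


24.000 7.000 15.000

axis x: (94.000 − -2) / (4) = 24.000
axis y: (4.500 − 1) / (1/2) = 7.000
axis θ: (5.500 − -2) / (1/2) = 15.000
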